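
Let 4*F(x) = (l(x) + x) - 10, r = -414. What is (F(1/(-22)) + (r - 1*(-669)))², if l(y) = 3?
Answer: 496621225/7744 ≈ 64130.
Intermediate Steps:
F(x) = -7/4 + x/4 (F(x) = ((3 + x) - 10)/4 = (-7 + x)/4 = -7/4 + x/4)
(F(1/(-22)) + (r - 1*(-669)))² = ((-7/4 + (¼)/(-22)) + (-414 - 1*(-669)))² = ((-7/4 + (¼)*(-1/22)) + (-414 + 669))² = ((-7/4 - 1/88) + 255)² = (-155/88 + 255)² = (22285/88)² = 496621225/7744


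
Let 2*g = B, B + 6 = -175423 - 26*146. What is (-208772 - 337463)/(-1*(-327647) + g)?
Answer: -1092470/476069 ≈ -2.2948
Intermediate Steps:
B = -179225 (B = -6 + (-175423 - 26*146) = -6 + (-175423 - 1*3796) = -6 + (-175423 - 3796) = -6 - 179219 = -179225)
g = -179225/2 (g = (½)*(-179225) = -179225/2 ≈ -89613.)
(-208772 - 337463)/(-1*(-327647) + g) = (-208772 - 337463)/(-1*(-327647) - 179225/2) = -546235/(327647 - 179225/2) = -546235/476069/2 = -546235*2/476069 = -1092470/476069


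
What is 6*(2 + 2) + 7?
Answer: 31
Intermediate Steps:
6*(2 + 2) + 7 = 6*4 + 7 = 24 + 7 = 31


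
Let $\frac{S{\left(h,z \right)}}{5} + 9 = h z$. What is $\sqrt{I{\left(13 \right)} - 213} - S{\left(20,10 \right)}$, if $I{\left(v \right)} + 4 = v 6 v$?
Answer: $-955 + \sqrt{797} \approx -926.77$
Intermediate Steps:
$I{\left(v \right)} = -4 + 6 v^{2}$ ($I{\left(v \right)} = -4 + v 6 v = -4 + 6 v v = -4 + 6 v^{2}$)
$S{\left(h,z \right)} = -45 + 5 h z$
$\sqrt{I{\left(13 \right)} - 213} - S{\left(20,10 \right)} = \sqrt{\left(-4 + 6 \cdot 13^{2}\right) - 213} - \left(-45 + 5 \cdot 20 \cdot 10\right) = \sqrt{\left(-4 + 6 \cdot 169\right) - 213} - \left(-45 + 1000\right) = \sqrt{\left(-4 + 1014\right) - 213} - 955 = \sqrt{1010 - 213} - 955 = \sqrt{797} - 955 = -955 + \sqrt{797}$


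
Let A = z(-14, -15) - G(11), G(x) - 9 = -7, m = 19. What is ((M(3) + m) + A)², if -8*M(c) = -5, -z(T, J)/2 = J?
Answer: 145161/64 ≈ 2268.1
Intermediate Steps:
z(T, J) = -2*J
M(c) = 5/8 (M(c) = -⅛*(-5) = 5/8)
G(x) = 2 (G(x) = 9 - 7 = 2)
A = 28 (A = -2*(-15) - 1*2 = 30 - 2 = 28)
((M(3) + m) + A)² = ((5/8 + 19) + 28)² = (157/8 + 28)² = (381/8)² = 145161/64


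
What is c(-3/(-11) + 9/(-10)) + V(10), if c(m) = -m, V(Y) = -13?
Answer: -1361/110 ≈ -12.373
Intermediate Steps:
c(-3/(-11) + 9/(-10)) + V(10) = -(-3/(-11) + 9/(-10)) - 13 = -(-3*(-1/11) + 9*(-⅒)) - 13 = -(3/11 - 9/10) - 13 = -1*(-69/110) - 13 = 69/110 - 13 = -1361/110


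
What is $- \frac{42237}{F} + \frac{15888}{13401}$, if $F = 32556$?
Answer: $- \frac{5418701}{48475884} \approx -0.11178$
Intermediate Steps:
$- \frac{42237}{F} + \frac{15888}{13401} = - \frac{42237}{32556} + \frac{15888}{13401} = \left(-42237\right) \frac{1}{32556} + 15888 \cdot \frac{1}{13401} = - \frac{14079}{10852} + \frac{5296}{4467} = - \frac{5418701}{48475884}$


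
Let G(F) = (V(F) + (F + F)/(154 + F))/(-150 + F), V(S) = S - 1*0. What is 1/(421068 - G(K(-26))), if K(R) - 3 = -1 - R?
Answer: 793/333907108 ≈ 2.3749e-6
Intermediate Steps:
K(R) = 2 - R (K(R) = 3 + (-1 - R) = 2 - R)
V(S) = S (V(S) = S + 0 = S)
G(F) = (F + 2*F/(154 + F))/(-150 + F) (G(F) = (F + (F + F)/(154 + F))/(-150 + F) = (F + (2*F)/(154 + F))/(-150 + F) = (F + 2*F/(154 + F))/(-150 + F))
1/(421068 - G(K(-26))) = 1/(421068 - (2 - 1*(-26))*(156 + (2 - 1*(-26)))/(-23100 + (2 - 1*(-26))² + 4*(2 - 1*(-26)))) = 1/(421068 - (2 + 26)*(156 + (2 + 26))/(-23100 + (2 + 26)² + 4*(2 + 26))) = 1/(421068 - 28*(156 + 28)/(-23100 + 28² + 4*28)) = 1/(421068 - 28*184/(-23100 + 784 + 112)) = 1/(421068 - 28*184/(-22204)) = 1/(421068 - 28*(-1)*184/22204) = 1/(421068 - 1*(-184/793)) = 1/(421068 + 184/793) = 1/(333907108/793) = 793/333907108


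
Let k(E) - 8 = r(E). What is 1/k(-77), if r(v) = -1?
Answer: 1/7 ≈ 0.14286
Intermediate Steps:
k(E) = 7 (k(E) = 8 - 1 = 7)
1/k(-77) = 1/7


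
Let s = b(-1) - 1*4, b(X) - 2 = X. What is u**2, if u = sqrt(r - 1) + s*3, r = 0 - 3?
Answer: 77 - 36*I ≈ 77.0 - 36.0*I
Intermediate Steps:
b(X) = 2 + X
r = -3
s = -3 (s = (2 - 1) - 1*4 = 1 - 4 = -3)
u = -9 + 2*I (u = sqrt(-3 - 1) - 3*3 = sqrt(-4) - 9 = 2*I - 9 = -9 + 2*I ≈ -9.0 + 2.0*I)
u**2 = (-9 + 2*I)**2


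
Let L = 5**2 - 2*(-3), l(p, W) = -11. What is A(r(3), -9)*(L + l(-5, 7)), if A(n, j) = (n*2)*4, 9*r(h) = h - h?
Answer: 0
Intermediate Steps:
r(h) = 0 (r(h) = (h - h)/9 = (1/9)*0 = 0)
A(n, j) = 8*n (A(n, j) = (2*n)*4 = 8*n)
L = 31 (L = 25 + 6 = 31)
A(r(3), -9)*(L + l(-5, 7)) = (8*0)*(31 - 11) = 0*20 = 0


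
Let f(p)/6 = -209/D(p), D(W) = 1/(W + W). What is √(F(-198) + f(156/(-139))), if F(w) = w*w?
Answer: 42*√460229/139 ≈ 204.98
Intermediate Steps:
F(w) = w²
D(W) = 1/(2*W)
f(p) = -2508*p (f(p) = 6*(-209*2*p) = 6*(-418*p) = -2508*p)
√(F(-198) + f(156/(-139))) = √((-198)² - 391248/(-139)) = √(39204 - 391248*(-1)/139) = √(39204 - 2508*(-156/139)) = √(39204 + 391248/139) = √(5840604/139) = 42*√460229/139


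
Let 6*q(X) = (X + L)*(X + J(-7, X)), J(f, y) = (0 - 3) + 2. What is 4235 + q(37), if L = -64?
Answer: 4073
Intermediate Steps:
J(f, y) = -1 (J(f, y) = -3 + 2 = -1)
q(X) = (-1 + X)*(-64 + X)/6 (q(X) = ((X - 64)*(X - 1))/6 = ((-64 + X)*(-1 + X))/6 = ((-1 + X)*(-64 + X))/6 = (-1 + X)*(-64 + X)/6)
4235 + q(37) = 4235 + (32/3 - 65/6*37 + (⅙)*37²) = 4235 + (32/3 - 2405/6 + (⅙)*1369) = 4235 + (32/3 - 2405/6 + 1369/6) = 4235 - 162 = 4073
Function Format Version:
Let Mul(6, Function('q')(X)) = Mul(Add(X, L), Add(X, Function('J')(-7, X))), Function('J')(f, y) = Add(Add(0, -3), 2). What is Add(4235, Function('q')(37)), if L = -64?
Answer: 4073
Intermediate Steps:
Function('J')(f, y) = -1 (Function('J')(f, y) = Add(-3, 2) = -1)
Function('q')(X) = Mul(Rational(1, 6), Add(-1, X), Add(-64, X)) (Function('q')(X) = Mul(Rational(1, 6), Mul(Add(X, -64), Add(X, -1))) = Mul(Rational(1, 6), Mul(Add(-64, X), Add(-1, X))) = Mul(Rational(1, 6), Mul(Add(-1, X), Add(-64, X))) = Mul(Rational(1, 6), Add(-1, X), Add(-64, X)))
Add(4235, Function('q')(37)) = Add(4235, Add(Rational(32, 3), Mul(Rational(-65, 6), 37), Mul(Rational(1, 6), Pow(37, 2)))) = Add(4235, Add(Rational(32, 3), Rational(-2405, 6), Mul(Rational(1, 6), 1369))) = Add(4235, Add(Rational(32, 3), Rational(-2405, 6), Rational(1369, 6))) = Add(4235, -162) = 4073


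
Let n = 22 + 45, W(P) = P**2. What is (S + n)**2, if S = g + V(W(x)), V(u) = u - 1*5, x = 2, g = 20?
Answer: 7396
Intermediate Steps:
n = 67
V(u) = -5 + u (V(u) = u - 5 = -5 + u)
S = 19 (S = 20 + (-5 + 2**2) = 20 + (-5 + 4) = 20 - 1 = 19)
(S + n)**2 = (19 + 67)**2 = 86**2 = 7396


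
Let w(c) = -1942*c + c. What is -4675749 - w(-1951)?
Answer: -8462640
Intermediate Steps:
w(c) = -1941*c
-4675749 - w(-1951) = -4675749 - (-1941)*(-1951) = -4675749 - 1*3786891 = -4675749 - 3786891 = -8462640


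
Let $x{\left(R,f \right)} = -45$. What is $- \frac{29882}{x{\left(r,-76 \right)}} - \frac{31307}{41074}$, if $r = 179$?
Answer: $\frac{1225964453}{1848330} \approx 663.28$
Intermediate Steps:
$- \frac{29882}{x{\left(r,-76 \right)}} - \frac{31307}{41074} = - \frac{29882}{-45} - \frac{31307}{41074} = \left(-29882\right) \left(- \frac{1}{45}\right) - \frac{31307}{41074} = \frac{29882}{45} - \frac{31307}{41074} = \frac{1225964453}{1848330}$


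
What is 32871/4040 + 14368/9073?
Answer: 356285303/36654920 ≈ 9.7200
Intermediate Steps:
32871/4040 + 14368/9073 = 356285303/36654920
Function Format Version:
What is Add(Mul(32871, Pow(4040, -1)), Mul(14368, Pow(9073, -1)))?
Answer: Rational(356285303, 36654920) ≈ 9.7200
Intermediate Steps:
Add(Mul(32871, Pow(4040, -1)), Mul(14368, Pow(9073, -1))) = Add(Mul(32871, Rational(1, 4040)), Mul(14368, Rational(1, 9073))) = Add(Rational(32871, 4040), Rational(14368, 9073)) = Rational(356285303, 36654920)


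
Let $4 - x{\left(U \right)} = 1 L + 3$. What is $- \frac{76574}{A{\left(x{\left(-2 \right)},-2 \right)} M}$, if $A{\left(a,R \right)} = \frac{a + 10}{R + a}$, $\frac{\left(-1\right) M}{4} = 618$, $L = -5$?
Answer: $\frac{38287}{4944} \approx 7.7441$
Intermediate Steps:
$x{\left(U \right)} = 6$ ($x{\left(U \right)} = 4 - \left(1 \left(-5\right) + 3\right) = 4 - \left(-5 + 3\right) = 4 - -2 = 4 + 2 = 6$)
$M = -2472$ ($M = \left(-4\right) 618 = -2472$)
$A{\left(a,R \right)} = \frac{10 + a}{R + a}$
$- \frac{76574}{A{\left(x{\left(-2 \right)},-2 \right)} M} = - \frac{76574}{\frac{10 + 6}{-2 + 6} \left(-2472\right)} = - \frac{76574}{\frac{1}{4} \cdot 16 \left(-2472\right)} = - \frac{76574}{4 \left(-2472\right)} = - \frac{76574}{-9888} = \left(-76574\right) \left(- \frac{1}{9888}\right) = \frac{38287}{4944}$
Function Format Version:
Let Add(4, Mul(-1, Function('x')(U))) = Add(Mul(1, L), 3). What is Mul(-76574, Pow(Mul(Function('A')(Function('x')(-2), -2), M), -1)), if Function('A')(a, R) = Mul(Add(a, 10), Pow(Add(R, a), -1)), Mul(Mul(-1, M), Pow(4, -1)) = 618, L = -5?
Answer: Rational(38287, 4944) ≈ 7.7441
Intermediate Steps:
Function('x')(U) = 6 (Function('x')(U) = Add(4, Mul(-1, Add(Mul(1, -5), 3))) = Add(4, Mul(-1, Add(-5, 3))) = Add(4, Mul(-1, -2)) = Add(4, 2) = 6)
M = -2472 (M = Mul(-4, 618) = -2472)
Function('A')(a, R) = Mul(Pow(Add(R, a), -1), Add(10, a)) (Function('A')(a, R) = Mul(Add(10, a), Pow(Add(R, a), -1)) = Mul(Pow(Add(R, a), -1), Add(10, a)))
Mul(-76574, Pow(Mul(Function('A')(Function('x')(-2), -2), M), -1)) = Mul(-76574, Pow(Mul(Mul(Pow(Add(-2, 6), -1), Add(10, 6)), -2472), -1)) = Mul(-76574, Pow(Mul(Mul(Pow(4, -1), 16), -2472), -1)) = Mul(-76574, Pow(Mul(Mul(Rational(1, 4), 16), -2472), -1)) = Mul(-76574, Pow(Mul(4, -2472), -1)) = Mul(-76574, Pow(-9888, -1)) = Mul(-76574, Rational(-1, 9888)) = Rational(38287, 4944)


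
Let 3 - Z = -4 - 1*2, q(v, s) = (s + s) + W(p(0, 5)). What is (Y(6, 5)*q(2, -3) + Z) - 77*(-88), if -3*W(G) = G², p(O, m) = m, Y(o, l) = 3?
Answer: 6742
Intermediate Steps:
W(G) = -G²/3
q(v, s) = -25/3 + 2*s (q(v, s) = (s + s) - ⅓*5² = 2*s - ⅓*25 = 2*s - 25/3 = -25/3 + 2*s)
Z = 9 (Z = 3 - (-4 - 1*2) = 3 - (-4 - 2) = 3 - 1*(-6) = 3 + 6 = 9)
(Y(6, 5)*q(2, -3) + Z) - 77*(-88) = (3*(-25/3 + 2*(-3)) + 9) - 77*(-88) = (3*(-25/3 - 6) + 9) + 6776 = (3*(-43/3) + 9) + 6776 = (-43 + 9) + 6776 = -34 + 6776 = 6742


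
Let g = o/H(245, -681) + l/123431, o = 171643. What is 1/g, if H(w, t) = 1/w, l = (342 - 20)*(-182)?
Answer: 2519/105930334469 ≈ 2.3780e-8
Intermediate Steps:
l = -58604 (l = 322*(-182) = -58604)
g = 105930334469/2519 (g = 171643/(1/245) - 58604/123431 = 171643/(1/245) - 58604*1/123431 = 171643*245 - 1196/2519 = 42052535 - 1196/2519 = 105930334469/2519 ≈ 4.2053e+7)
1/g = 1/(105930334469/2519) = 2519/105930334469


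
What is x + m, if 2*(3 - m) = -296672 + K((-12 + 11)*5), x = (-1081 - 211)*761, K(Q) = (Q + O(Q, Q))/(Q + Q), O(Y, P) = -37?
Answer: -8348751/10 ≈ -8.3488e+5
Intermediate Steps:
K(Q) = (-37 + Q)/(2*Q) (K(Q) = (Q - 37)/(Q + Q) = (-37 + Q)/((2*Q)) = (-37 + Q)*(1/(2*Q)) = (-37 + Q)/(2*Q))
x = -983212 (x = -1292*761 = -983212)
m = 1483369/10 (m = 3 - (-296672 + (-37 + (-12 + 11)*5)/(2*(((-12 + 11)*5))))/2 = 3 - (-296672 + (-37 - 1*5)/(2*((-1*5))))/2 = 3 - (-296672 + (½)*(-37 - 5)/(-5))/2 = 3 - (-296672 + (½)*(-⅕)*(-42))/2 = 3 - (-296672 + 21/5)/2 = 3 - ½*(-1483339/5) = 3 + 1483339/10 = 1483369/10 ≈ 1.4834e+5)
x + m = -983212 + 1483369/10 = -8348751/10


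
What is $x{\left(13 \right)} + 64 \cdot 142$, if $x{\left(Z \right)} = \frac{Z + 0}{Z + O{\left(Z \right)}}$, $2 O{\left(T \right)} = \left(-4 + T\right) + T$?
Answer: $\frac{218125}{24} \approx 9088.5$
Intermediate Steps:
$O{\left(T \right)} = -2 + T$ ($O{\left(T \right)} = \frac{\left(-4 + T\right) + T}{2} = \frac{-4 + 2 T}{2} = -2 + T$)
$x{\left(Z \right)} = \frac{Z}{-2 + 2 Z}$ ($x{\left(Z \right)} = \frac{Z + 0}{Z + \left(-2 + Z\right)} = \frac{Z}{-2 + 2 Z}$)
$x{\left(13 \right)} + 64 \cdot 142 = \frac{1}{2} \cdot 13 \frac{1}{-1 + 13} + 64 \cdot 142 = \frac{1}{2} \cdot 13 \cdot \frac{1}{12} + 9088 = \frac{13}{24} + 9088 = \frac{218125}{24}$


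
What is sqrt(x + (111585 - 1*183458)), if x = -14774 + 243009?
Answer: sqrt(156362) ≈ 395.43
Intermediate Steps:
x = 228235
sqrt(x + (111585 - 1*183458)) = sqrt(228235 + (111585 - 1*183458)) = sqrt(228235 + (111585 - 183458)) = sqrt(228235 - 71873) = sqrt(156362)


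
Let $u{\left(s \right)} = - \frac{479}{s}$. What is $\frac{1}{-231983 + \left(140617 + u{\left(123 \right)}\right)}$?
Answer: $- \frac{123}{11238497} \approx -1.0945 \cdot 10^{-5}$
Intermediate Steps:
$\frac{1}{-231983 + \left(140617 + u{\left(123 \right)}\right)} = \frac{1}{-231983 + \left(140617 - \frac{479}{123}\right)} = \frac{1}{-231983 + \frac{17295412}{123}} = \frac{1}{- \frac{11238497}{123}} = - \frac{123}{11238497}$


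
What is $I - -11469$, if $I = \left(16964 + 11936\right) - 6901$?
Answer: $33468$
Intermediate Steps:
$I = 21999$ ($I = 28900 - 6901 = 21999$)
$I - -11469 = 21999 - -11469 = 21999 + 11469 = 33468$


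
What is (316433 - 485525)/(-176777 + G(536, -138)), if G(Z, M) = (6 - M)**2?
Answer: 169092/156041 ≈ 1.0836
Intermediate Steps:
(316433 - 485525)/(-176777 + G(536, -138)) = (316433 - 485525)/(-176777 + (-6 - 138)**2) = -169092/(-176777 + (-144)**2) = -169092/(-176777 + 20736) = -169092/(-156041) = -169092*(-1/156041) = 169092/156041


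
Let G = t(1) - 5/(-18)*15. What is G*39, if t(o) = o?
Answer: 403/2 ≈ 201.50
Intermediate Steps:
G = 31/6 (G = 1 - 5/(-18)*15 = 1 - 5*(-1/18)*15 = 1 + (5/18)*15 = 1 + 25/6 = 31/6 ≈ 5.1667)
G*39 = (31/6)*39 = 403/2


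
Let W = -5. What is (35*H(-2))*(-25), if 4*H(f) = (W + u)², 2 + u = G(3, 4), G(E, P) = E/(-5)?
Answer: -12635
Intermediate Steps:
G(E, P) = -E/5 (G(E, P) = E*(-⅕) = -E/5)
u = -13/5 (u = -2 - ⅕*3 = -2 - ⅗ = -13/5 ≈ -2.6000)
H(f) = 361/25 (H(f) = (-5 - 13/5)²/4 = (-38/5)²/4 = (¼)*(1444/25) = 361/25)
(35*H(-2))*(-25) = (35*(361/25))*(-25) = (2527/5)*(-25) = -12635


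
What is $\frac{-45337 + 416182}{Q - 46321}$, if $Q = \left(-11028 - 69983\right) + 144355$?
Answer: $\frac{370845}{17023} \approx 21.785$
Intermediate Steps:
$Q = 63344$ ($Q = -81011 + 144355 = 63344$)
$\frac{-45337 + 416182}{Q - 46321} = \frac{-45337 + 416182}{63344 - 46321} = \frac{370845}{17023}$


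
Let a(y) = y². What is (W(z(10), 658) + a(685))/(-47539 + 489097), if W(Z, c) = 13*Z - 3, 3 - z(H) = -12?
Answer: 36109/33966 ≈ 1.0631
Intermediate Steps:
z(H) = 15 (z(H) = 3 - 1*(-12) = 3 + 12 = 15)
W(Z, c) = -3 + 13*Z
(W(z(10), 658) + a(685))/(-47539 + 489097) = ((-3 + 13*15) + 685²)/(-47539 + 489097) = ((-3 + 195) + 469225)/441558 = (192 + 469225)*(1/441558) = 469417*(1/441558) = 36109/33966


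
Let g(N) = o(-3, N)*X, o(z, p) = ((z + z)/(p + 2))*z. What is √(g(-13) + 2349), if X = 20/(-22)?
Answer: 3*√31601/11 ≈ 48.482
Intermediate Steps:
X = -10/11 (X = 20*(-1/22) = -10/11 ≈ -0.90909)
o(z, p) = 2*z²/(2 + p) (o(z, p) = ((2*z)/(2 + p))*z = (2*z/(2 + p))*z = 2*z²/(2 + p))
g(N) = -180/(11*(2 + N)) (g(N) = (2*(-3)²/(2 + N))*(-10/11) = (2*9/(2 + N))*(-10/11) = (18/(2 + N))*(-10/11) = -180/(11*(2 + N)))
√(g(-13) + 2349) = √(-180/(22 + 11*(-13)) + 2349) = √(-180/(22 - 143) + 2349) = √(-180/(-121) + 2349) = √(-180*(-1/121) + 2349) = √(180/121 + 2349) = √(284409/121) = 3*√31601/11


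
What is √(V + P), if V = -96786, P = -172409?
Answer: I*√269195 ≈ 518.84*I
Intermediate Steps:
√(V + P) = √(-96786 - 172409) = √(-269195) = I*√269195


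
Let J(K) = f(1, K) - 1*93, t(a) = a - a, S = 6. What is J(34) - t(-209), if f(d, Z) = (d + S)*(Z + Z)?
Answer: 383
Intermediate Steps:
f(d, Z) = 2*Z*(6 + d) (f(d, Z) = (d + 6)*(Z + Z) = (6 + d)*(2*Z) = 2*Z*(6 + d))
t(a) = 0
J(K) = -93 + 14*K (J(K) = 2*K*(6 + 1) - 1*93 = 2*K*7 - 93 = 14*K - 93 = -93 + 14*K)
J(34) - t(-209) = (-93 + 14*34) - 1*0 = (-93 + 476) + 0 = 383 + 0 = 383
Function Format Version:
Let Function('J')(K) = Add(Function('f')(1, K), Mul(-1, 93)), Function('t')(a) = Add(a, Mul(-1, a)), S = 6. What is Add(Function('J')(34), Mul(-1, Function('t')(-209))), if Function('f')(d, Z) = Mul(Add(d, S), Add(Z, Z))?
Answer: 383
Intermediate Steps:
Function('f')(d, Z) = Mul(2, Z, Add(6, d)) (Function('f')(d, Z) = Mul(Add(d, 6), Add(Z, Z)) = Mul(Add(6, d), Mul(2, Z)) = Mul(2, Z, Add(6, d)))
Function('t')(a) = 0
Function('J')(K) = Add(-93, Mul(14, K)) (Function('J')(K) = Add(Mul(2, K, Add(6, 1)), Mul(-1, 93)) = Add(Mul(2, K, 7), -93) = Add(Mul(14, K), -93) = Add(-93, Mul(14, K)))
Add(Function('J')(34), Mul(-1, Function('t')(-209))) = Add(Add(-93, Mul(14, 34)), Mul(-1, 0)) = Add(Add(-93, 476), 0) = Add(383, 0) = 383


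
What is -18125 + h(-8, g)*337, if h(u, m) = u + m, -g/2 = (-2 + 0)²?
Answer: -23517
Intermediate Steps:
g = -8 (g = -2*(-2 + 0)² = -2*(-2)² = -2*4 = -8)
h(u, m) = m + u
-18125 + h(-8, g)*337 = -18125 + (-8 - 8)*337 = -18125 - 16*337 = -18125 - 5392 = -23517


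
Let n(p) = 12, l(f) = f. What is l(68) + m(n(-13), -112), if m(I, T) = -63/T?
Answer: 1097/16 ≈ 68.563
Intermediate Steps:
l(68) + m(n(-13), -112) = 68 - 63/(-112) = 68 - 63*(-1/112) = 68 + 9/16 = 1097/16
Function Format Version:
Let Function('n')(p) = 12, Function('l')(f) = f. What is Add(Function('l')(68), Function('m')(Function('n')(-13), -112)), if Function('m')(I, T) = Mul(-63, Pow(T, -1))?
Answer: Rational(1097, 16) ≈ 68.563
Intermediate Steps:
Add(Function('l')(68), Function('m')(Function('n')(-13), -112)) = Add(68, Mul(-63, Pow(-112, -1))) = Add(68, Mul(-63, Rational(-1, 112))) = Add(68, Rational(9, 16)) = Rational(1097, 16)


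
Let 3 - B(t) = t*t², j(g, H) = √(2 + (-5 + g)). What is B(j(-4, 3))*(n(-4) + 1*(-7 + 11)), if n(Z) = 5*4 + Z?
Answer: 60 + 140*I*√7 ≈ 60.0 + 370.41*I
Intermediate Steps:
j(g, H) = √(-3 + g)
B(t) = 3 - t³ (B(t) = 3 - t*t² = 3 - t³)
n(Z) = 20 + Z
B(j(-4, 3))*(n(-4) + 1*(-7 + 11)) = (3 - (√(-3 - 4))³)*((20 - 4) + 1*(-7 + 11)) = (3 - (√(-7))³)*(16 + 1*4) = (3 - (I*√7)³)*(16 + 4) = (3 - (-7)*I*√7)*20 = (3 + 7*I*√7)*20 = 60 + 140*I*√7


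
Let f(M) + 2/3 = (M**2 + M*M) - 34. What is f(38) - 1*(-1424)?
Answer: 12832/3 ≈ 4277.3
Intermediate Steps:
f(M) = -104/3 + 2*M**2 (f(M) = -2/3 + ((M**2 + M*M) - 34) = -2/3 + ((M**2 + M**2) - 34) = -2/3 + (2*M**2 - 34) = -2/3 + (-34 + 2*M**2) = -104/3 + 2*M**2)
f(38) - 1*(-1424) = (-104/3 + 2*38**2) - 1*(-1424) = (-104/3 + 2*1444) + 1424 = (-104/3 + 2888) + 1424 = 8560/3 + 1424 = 12832/3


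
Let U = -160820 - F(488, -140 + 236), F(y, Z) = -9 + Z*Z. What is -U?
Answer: 170027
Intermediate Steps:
F(y, Z) = -9 + Z²
U = -170027 (U = -160820 - (-9 + (-140 + 236)²) = -160820 - (-9 + 96²) = -160820 - (-9 + 9216) = -160820 - 1*9207 = -160820 - 9207 = -170027)
-U = -1*(-170027) = 170027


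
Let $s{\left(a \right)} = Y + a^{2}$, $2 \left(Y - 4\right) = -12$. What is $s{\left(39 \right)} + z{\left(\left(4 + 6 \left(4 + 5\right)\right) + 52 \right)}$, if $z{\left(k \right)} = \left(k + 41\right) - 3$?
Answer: $1667$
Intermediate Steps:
$Y = -2$ ($Y = 4 + \frac{1}{2} \left(-12\right) = 4 - 6 = -2$)
$s{\left(a \right)} = -2 + a^{2}$
$z{\left(k \right)} = 38 + k$ ($z{\left(k \right)} = \left(41 + k\right) - 3 = 38 + k$)
$s{\left(39 \right)} + z{\left(\left(4 + 6 \left(4 + 5\right)\right) + 52 \right)} = \left(-2 + 39^{2}\right) + \left(38 + \left(\left(4 + 6 \left(4 + 5\right)\right) + 52\right)\right) = \left(-2 + 1521\right) + \left(38 + \left(\left(4 + 6 \cdot 9\right) + 52\right)\right) = 1519 + \left(38 + \left(\left(4 + 54\right) + 52\right)\right) = 1519 + \left(38 + \left(58 + 52\right)\right) = 1519 + \left(38 + 110\right) = 1519 + 148 = 1667$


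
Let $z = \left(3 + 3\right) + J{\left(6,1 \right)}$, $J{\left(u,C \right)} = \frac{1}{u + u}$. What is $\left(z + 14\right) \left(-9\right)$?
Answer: $- \frac{723}{4} \approx -180.75$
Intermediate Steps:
$J{\left(u,C \right)} = \frac{1}{2 u}$
$z = \frac{73}{12}$ ($z = \left(3 + 3\right) + \frac{1}{2 \cdot 6} = 6 + \frac{1}{2} \cdot \frac{1}{6} = 6 + \frac{1}{12} = \frac{73}{12} \approx 6.0833$)
$\left(z + 14\right) \left(-9\right) = \left(\frac{73}{12} + 14\right) \left(-9\right) = \frac{241}{12} \left(-9\right) = - \frac{723}{4}$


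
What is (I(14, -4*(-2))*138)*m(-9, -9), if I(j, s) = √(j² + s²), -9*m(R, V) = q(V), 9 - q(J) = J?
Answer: -552*√65 ≈ -4450.4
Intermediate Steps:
q(J) = 9 - J
m(R, V) = -1 + V/9 (m(R, V) = -(9 - V)/9 = -1 + V/9)
(I(14, -4*(-2))*138)*m(-9, -9) = (√(14² + (-4*(-2))²)*138)*(-1 + (⅑)*(-9)) = (√(196 + 8²)*138)*(-1 - 1) = (√(196 + 64)*138)*(-2) = (√260*138)*(-2) = ((2*√65)*138)*(-2) = (276*√65)*(-2) = -552*√65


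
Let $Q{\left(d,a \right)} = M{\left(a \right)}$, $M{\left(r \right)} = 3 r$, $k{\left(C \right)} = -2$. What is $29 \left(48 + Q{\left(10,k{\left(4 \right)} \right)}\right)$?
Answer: $1218$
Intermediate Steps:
$Q{\left(d,a \right)} = 3 a$
$29 \left(48 + Q{\left(10,k{\left(4 \right)} \right)}\right) = 29 \left(48 + 3 \left(-2\right)\right) = 29 \left(48 - 6\right) = 29 \cdot 42 = 1218$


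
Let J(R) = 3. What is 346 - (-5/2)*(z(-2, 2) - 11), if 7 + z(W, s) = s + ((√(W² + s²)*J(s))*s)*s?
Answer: 306 + 60*√2 ≈ 390.85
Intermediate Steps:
z(W, s) = -7 + s + 3*s²*√(W² + s²) (z(W, s) = -7 + (s + ((√(W² + s²)*3)*s)*s) = -7 + (s + ((3*√(W² + s²))*s)*s) = -7 + (s + (3*s*√(W² + s²))*s) = -7 + (s + 3*s²*√(W² + s²)) = -7 + s + 3*s²*√(W² + s²))
346 - (-5/2)*(z(-2, 2) - 11) = 346 - (-5/2)*((-7 + 2 + 3*2²*√((-2)² + 2²)) - 11) = 346 - (-5*½)*((-7 + 2 + 3*4*√(4 + 4)) - 11) = 346 - (-5)*((-7 + 2 + 3*4*√8) - 11)/2 = 346 - (-5)*((-7 + 2 + 3*4*(2*√2)) - 11)/2 = 346 - (-5)*((-7 + 2 + 24*√2) - 11)/2 = 346 - (-5)*((-5 + 24*√2) - 11)/2 = 346 - (-5)*(-16 + 24*√2)/2 = 346 - (40 - 60*√2) = 346 + (-40 + 60*√2) = 306 + 60*√2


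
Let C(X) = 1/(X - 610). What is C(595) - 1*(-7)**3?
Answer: 5144/15 ≈ 342.93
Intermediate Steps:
C(X) = 1/(-610 + X)
C(595) - 1*(-7)**3 = 1/(-610 + 595) - 1*(-7)**3 = 1/(-15) - 1*(-343) = -1/15 + 343 = 5144/15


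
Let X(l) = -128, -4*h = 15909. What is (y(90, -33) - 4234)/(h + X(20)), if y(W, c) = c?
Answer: 17068/16421 ≈ 1.0394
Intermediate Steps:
h = -15909/4 (h = -1/4*15909 = -15909/4 ≈ -3977.3)
(y(90, -33) - 4234)/(h + X(20)) = (-33 - 4234)/(-15909/4 - 128) = -4267/(-16421/4) = -4267*(-4/16421) = 17068/16421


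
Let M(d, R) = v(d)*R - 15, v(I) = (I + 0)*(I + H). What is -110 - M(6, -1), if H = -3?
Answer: -77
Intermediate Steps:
v(I) = I*(-3 + I) (v(I) = (I + 0)*(I - 3) = I*(-3 + I))
M(d, R) = -15 + R*d*(-3 + d) (M(d, R) = (d*(-3 + d))*R - 15 = R*d*(-3 + d) - 15 = -15 + R*d*(-3 + d))
-110 - M(6, -1) = -110 - (-15 - 1*6*(-3 + 6)) = -110 - (-15 - 1*6*3) = -110 - (-15 - 18) = -110 - 1*(-33) = -110 + 33 = -77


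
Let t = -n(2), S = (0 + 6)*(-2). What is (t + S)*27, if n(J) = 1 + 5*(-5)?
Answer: 324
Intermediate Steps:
n(J) = -24 (n(J) = 1 - 25 = -24)
S = -12 (S = 6*(-2) = -12)
t = 24 (t = -1*(-24) = 24)
(t + S)*27 = (24 - 12)*27 = 12*27 = 324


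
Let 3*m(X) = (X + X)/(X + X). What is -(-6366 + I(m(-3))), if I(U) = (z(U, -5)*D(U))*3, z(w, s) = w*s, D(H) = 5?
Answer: 6391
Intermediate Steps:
z(w, s) = s*w
m(X) = 1/3 (m(X) = ((X + X)/(X + X))/3 = ((2*X)/((2*X)))/3 = ((2*X)*(1/(2*X)))/3 = (1/3)*1 = 1/3)
I(U) = -75*U (I(U) = (-5*U*5)*3 = -25*U*3 = -75*U)
-(-6366 + I(m(-3))) = -(-6366 - 75*1/3) = -(-6366 - 25) = -1*(-6391) = 6391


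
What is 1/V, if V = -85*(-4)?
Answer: 1/340 ≈ 0.0029412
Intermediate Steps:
V = 340
1/V = 1/340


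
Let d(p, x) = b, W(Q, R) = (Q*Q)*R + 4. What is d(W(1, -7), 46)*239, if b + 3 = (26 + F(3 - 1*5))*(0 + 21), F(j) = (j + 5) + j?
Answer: 134796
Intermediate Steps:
F(j) = 5 + 2*j (F(j) = (5 + j) + j = 5 + 2*j)
W(Q, R) = 4 + R*Q² (W(Q, R) = Q²*R + 4 = R*Q² + 4 = 4 + R*Q²)
b = 564 (b = -3 + (26 + (5 + 2*(3 - 1*5)))*(0 + 21) = -3 + (26 + (5 + 2*(3 - 5)))*21 = -3 + (26 + (5 + 2*(-2)))*21 = -3 + (26 + (5 - 4))*21 = -3 + (26 + 1)*21 = -3 + 27*21 = -3 + 567 = 564)
d(p, x) = 564
d(W(1, -7), 46)*239 = 564*239 = 134796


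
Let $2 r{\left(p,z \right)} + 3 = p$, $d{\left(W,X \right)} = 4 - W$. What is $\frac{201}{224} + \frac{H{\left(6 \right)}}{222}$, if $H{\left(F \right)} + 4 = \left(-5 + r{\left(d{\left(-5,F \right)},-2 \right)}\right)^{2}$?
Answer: $\frac{201}{224} \approx 0.89732$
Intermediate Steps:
$r{\left(p,z \right)} = - \frac{3}{2} + \frac{p}{2}$
$H{\left(F \right)} = 0$ ($H{\left(F \right)} = -4 + \left(-5 - \left(\frac{3}{2} - \frac{4 - -5}{2}\right)\right)^{2} = -4 + \left(-5 - \left(\frac{3}{2} - \frac{4 + 5}{2}\right)\right)^{2} = -4 + \left(-5 + \left(- \frac{3}{2} + \frac{1}{2} \cdot 9\right)\right)^{2} = -4 + \left(-5 + \left(- \frac{3}{2} + \frac{9}{2}\right)\right)^{2} = -4 + \left(-5 + 3\right)^{2} = -4 + \left(-2\right)^{2} = -4 + 4 = 0$)
$\frac{201}{224} + \frac{H{\left(6 \right)}}{222} = \frac{201}{224} + \frac{0}{222} = 201 \cdot \frac{1}{224} + 0 \cdot \frac{1}{222} = \frac{201}{224} + 0 = \frac{201}{224}$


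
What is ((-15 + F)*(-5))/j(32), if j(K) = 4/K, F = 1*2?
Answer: 520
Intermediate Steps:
F = 2
((-15 + F)*(-5))/j(32) = ((-15 + 2)*(-5))/((4/32)) = (-13*(-5))/((4*(1/32))) = 65/(⅛) = 65*8 = 520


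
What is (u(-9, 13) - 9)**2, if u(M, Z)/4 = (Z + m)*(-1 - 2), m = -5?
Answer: 11025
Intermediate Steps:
u(M, Z) = 60 - 12*Z (u(M, Z) = 4*((Z - 5)*(-1 - 2)) = 4*((-5 + Z)*(-3)) = 4*(15 - 3*Z) = 60 - 12*Z)
(u(-9, 13) - 9)**2 = ((60 - 12*13) - 9)**2 = ((60 - 156) - 9)**2 = (-96 - 9)**2 = (-105)**2 = 11025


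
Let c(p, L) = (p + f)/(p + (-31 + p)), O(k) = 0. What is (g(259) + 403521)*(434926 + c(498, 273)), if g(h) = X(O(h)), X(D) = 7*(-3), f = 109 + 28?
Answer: 33870130957500/193 ≈ 1.7549e+11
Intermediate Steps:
f = 137
X(D) = -21
g(h) = -21
c(p, L) = (137 + p)/(-31 + 2*p) (c(p, L) = (p + 137)/(p + (-31 + p)) = (137 + p)/(-31 + 2*p))
(g(259) + 403521)*(434926 + c(498, 273)) = (-21 + 403521)*(434926 + (137 + 498)/(-31 + 2*498)) = 403500*(434926 + 635/(-31 + 996)) = 403500*(434926 + 635/965) = 403500*(434926 + (1/965)*635) = 403500*(434926 + 127/193) = 403500*(83940845/193) = 33870130957500/193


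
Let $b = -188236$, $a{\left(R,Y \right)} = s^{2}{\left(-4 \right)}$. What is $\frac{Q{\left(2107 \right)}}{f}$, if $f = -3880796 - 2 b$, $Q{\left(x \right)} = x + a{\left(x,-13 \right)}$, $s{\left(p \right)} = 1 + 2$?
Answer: $- \frac{529}{876081} \approx -0.00060383$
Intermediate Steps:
$s{\left(p \right)} = 3$
$a{\left(R,Y \right)} = 9$ ($a{\left(R,Y \right)} = 3^{2} = 9$)
$Q{\left(x \right)} = 9 + x$ ($Q{\left(x \right)} = x + 9 = 9 + x$)
$f = -3504324$ ($f = -3880796 - -376472 = -3880796 + 376472 = -3504324$)
$\frac{Q{\left(2107 \right)}}{f} = \frac{9 + 2107}{-3504324} = 2116 \left(- \frac{1}{3504324}\right) = - \frac{529}{876081}$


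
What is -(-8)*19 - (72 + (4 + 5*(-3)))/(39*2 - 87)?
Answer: 1429/9 ≈ 158.78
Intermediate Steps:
-(-8)*19 - (72 + (4 + 5*(-3)))/(39*2 - 87) = -1*(-152) - (72 + (4 - 15))/(78 - 87) = 152 - (72 - 11)/(-9) = 152 - 61*(-1)/9 = 152 - 1*(-61/9) = 152 + 61/9 = 1429/9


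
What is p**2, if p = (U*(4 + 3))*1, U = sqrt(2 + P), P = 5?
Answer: 343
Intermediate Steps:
U = sqrt(7) (U = sqrt(2 + 5) = sqrt(7) ≈ 2.6458)
p = 7*sqrt(7) (p = (sqrt(7)*(4 + 3))*1 = (sqrt(7)*7)*1 = (7*sqrt(7))*1 = 7*sqrt(7) ≈ 18.520)
p**2 = (7*sqrt(7))**2 = 343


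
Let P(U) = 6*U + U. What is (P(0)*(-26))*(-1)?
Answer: 0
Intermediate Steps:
P(U) = 7*U
(P(0)*(-26))*(-1) = ((7*0)*(-26))*(-1) = (0*(-26))*(-1) = 0*(-1) = 0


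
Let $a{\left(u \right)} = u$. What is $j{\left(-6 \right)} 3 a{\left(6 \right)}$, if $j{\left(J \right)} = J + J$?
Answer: $-216$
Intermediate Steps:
$j{\left(J \right)} = 2 J$
$j{\left(-6 \right)} 3 a{\left(6 \right)} = 2 \left(-6\right) 3 \cdot 6 = \left(-12\right) 3 \cdot 6 = \left(-36\right) 6 = -216$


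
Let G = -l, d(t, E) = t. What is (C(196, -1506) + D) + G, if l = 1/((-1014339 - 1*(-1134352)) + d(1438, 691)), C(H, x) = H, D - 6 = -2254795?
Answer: -273822574444/121451 ≈ -2.2546e+6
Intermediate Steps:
D = -2254789 (D = 6 - 2254795 = -2254789)
l = 1/121451 (l = 1/((-1014339 - 1*(-1134352)) + 1438) = 1/((-1014339 + 1134352) + 1438) = 1/(120013 + 1438) = 1/121451 ≈ 8.2338e-6)
G = -1/121451 (G = -1*1/121451 = -1/121451 ≈ -8.2338e-6)
(C(196, -1506) + D) + G = (196 - 2254789) - 1/121451 = -2254593 - 1/121451 = -273822574444/121451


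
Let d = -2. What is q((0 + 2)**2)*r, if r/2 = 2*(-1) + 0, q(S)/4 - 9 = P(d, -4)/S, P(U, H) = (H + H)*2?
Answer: -80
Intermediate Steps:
P(U, H) = 4*H (P(U, H) = (2*H)*2 = 4*H)
q(S) = 36 - 64/S (q(S) = 36 + 4*((4*(-4))/S) = 36 + 4*(-16/S) = 36 - 64/S)
r = -4 (r = 2*(2*(-1) + 0) = 2*(-2 + 0) = 2*(-2) = -4)
q((0 + 2)**2)*r = (36 - 64/(0 + 2)**2)*(-4) = (36 - 64/(2**2))*(-4) = (36 - 64/4)*(-4) = (36 - 64*1/4)*(-4) = (36 - 16)*(-4) = 20*(-4) = -80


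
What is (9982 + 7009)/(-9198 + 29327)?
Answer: 16991/20129 ≈ 0.84411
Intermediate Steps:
(9982 + 7009)/(-9198 + 29327) = 16991/20129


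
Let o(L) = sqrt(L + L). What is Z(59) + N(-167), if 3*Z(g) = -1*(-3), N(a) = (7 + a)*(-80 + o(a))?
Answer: 12801 - 160*I*sqrt(334) ≈ 12801.0 - 2924.1*I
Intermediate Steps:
o(L) = sqrt(2)*sqrt(L) (o(L) = sqrt(2*L) = sqrt(2)*sqrt(L))
N(a) = (-80 + sqrt(2)*sqrt(a))*(7 + a) (N(a) = (7 + a)*(-80 + sqrt(2)*sqrt(a)) = (-80 + sqrt(2)*sqrt(a))*(7 + a))
Z(g) = 1 (Z(g) = (-1*(-3))/3 = (1/3)*3 = 1)
Z(59) + N(-167) = 1 + (-560 - 80*(-167) + sqrt(2)*(-167)**(3/2) + 7*sqrt(2)*sqrt(-167)) = 1 + (-560 + 13360 + sqrt(2)*(-167*I*sqrt(167)) + 7*sqrt(2)*(I*sqrt(167))) = 1 + (-560 + 13360 - 167*I*sqrt(334) + 7*I*sqrt(334)) = 1 + (12800 - 160*I*sqrt(334)) = 12801 - 160*I*sqrt(334)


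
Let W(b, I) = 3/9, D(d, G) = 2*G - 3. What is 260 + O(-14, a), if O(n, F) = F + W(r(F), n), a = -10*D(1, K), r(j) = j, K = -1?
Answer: 931/3 ≈ 310.33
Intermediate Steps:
D(d, G) = -3 + 2*G
W(b, I) = ⅓ (W(b, I) = 3*(⅑) = ⅓)
a = 50 (a = -10*(-3 + 2*(-1)) = -10*(-3 - 2) = -10*(-5) = 50)
O(n, F) = ⅓ + F (O(n, F) = F + ⅓ = ⅓ + F)
260 + O(-14, a) = 260 + (⅓ + 50) = 260 + 151/3 = 931/3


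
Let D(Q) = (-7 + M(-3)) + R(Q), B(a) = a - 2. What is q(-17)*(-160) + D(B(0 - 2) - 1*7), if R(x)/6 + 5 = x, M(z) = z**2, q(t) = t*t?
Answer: -46334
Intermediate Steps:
B(a) = -2 + a
q(t) = t**2
R(x) = -30 + 6*x
D(Q) = -28 + 6*Q (D(Q) = (-7 + (-3)**2) + (-30 + 6*Q) = (-7 + 9) + (-30 + 6*Q) = 2 + (-30 + 6*Q) = -28 + 6*Q)
q(-17)*(-160) + D(B(0 - 2) - 1*7) = (-17)**2*(-160) + (-28 + 6*((-2 + (0 - 2)) - 1*7)) = 289*(-160) + (-28 + 6*((-2 - 2) - 7)) = -46240 + (-28 + 6*(-4 - 7)) = -46240 + (-28 + 6*(-11)) = -46240 + (-28 - 66) = -46240 - 94 = -46334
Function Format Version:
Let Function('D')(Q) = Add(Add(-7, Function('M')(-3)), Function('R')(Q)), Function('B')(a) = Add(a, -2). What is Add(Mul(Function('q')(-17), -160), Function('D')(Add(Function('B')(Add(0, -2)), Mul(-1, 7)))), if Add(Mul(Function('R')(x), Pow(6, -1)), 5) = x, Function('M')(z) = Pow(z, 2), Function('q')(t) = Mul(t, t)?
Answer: -46334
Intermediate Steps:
Function('B')(a) = Add(-2, a)
Function('q')(t) = Pow(t, 2)
Function('R')(x) = Add(-30, Mul(6, x))
Function('D')(Q) = Add(-28, Mul(6, Q)) (Function('D')(Q) = Add(Add(-7, Pow(-3, 2)), Add(-30, Mul(6, Q))) = Add(Add(-7, 9), Add(-30, Mul(6, Q))) = Add(2, Add(-30, Mul(6, Q))) = Add(-28, Mul(6, Q)))
Add(Mul(Function('q')(-17), -160), Function('D')(Add(Function('B')(Add(0, -2)), Mul(-1, 7)))) = Add(Mul(Pow(-17, 2), -160), Add(-28, Mul(6, Add(Add(-2, Add(0, -2)), Mul(-1, 7))))) = Add(Mul(289, -160), Add(-28, Mul(6, Add(Add(-2, -2), -7)))) = Add(-46240, Add(-28, Mul(6, Add(-4, -7)))) = Add(-46240, Add(-28, Mul(6, -11))) = Add(-46240, Add(-28, -66)) = Add(-46240, -94) = -46334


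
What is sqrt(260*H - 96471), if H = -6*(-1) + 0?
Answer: I*sqrt(94911) ≈ 308.08*I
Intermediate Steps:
H = 6 (H = 6 + 0 = 6)
sqrt(260*H - 96471) = sqrt(260*6 - 96471) = sqrt(1560 - 96471) = sqrt(-94911) = I*sqrt(94911)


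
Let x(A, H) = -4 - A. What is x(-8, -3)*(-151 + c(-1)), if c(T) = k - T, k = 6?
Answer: -576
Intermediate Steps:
c(T) = 6 - T
x(-8, -3)*(-151 + c(-1)) = (-4 - 1*(-8))*(-151 + (6 - 1*(-1))) = (-4 + 8)*(-151 + (6 + 1)) = 4*(-151 + 7) = 4*(-144) = -576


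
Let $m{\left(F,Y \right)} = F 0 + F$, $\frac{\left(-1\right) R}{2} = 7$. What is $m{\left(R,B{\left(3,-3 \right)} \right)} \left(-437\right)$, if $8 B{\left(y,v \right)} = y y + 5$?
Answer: $6118$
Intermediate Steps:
$R = -14$ ($R = \left(-2\right) 7 = -14$)
$B{\left(y,v \right)} = \frac{5}{8} + \frac{y^{2}}{8}$ ($B{\left(y,v \right)} = \frac{y y + 5}{8} = \frac{y^{2} + 5}{8} = \frac{5 + y^{2}}{8} = \frac{5}{8} + \frac{y^{2}}{8}$)
$m{\left(F,Y \right)} = F$ ($m{\left(F,Y \right)} = 0 + F = F$)
$m{\left(R,B{\left(3,-3 \right)} \right)} \left(-437\right) = \left(-14\right) \left(-437\right) = 6118$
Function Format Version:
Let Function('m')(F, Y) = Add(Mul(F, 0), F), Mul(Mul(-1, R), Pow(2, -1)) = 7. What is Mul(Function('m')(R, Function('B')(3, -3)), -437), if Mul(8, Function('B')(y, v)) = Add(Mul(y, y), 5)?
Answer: 6118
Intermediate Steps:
R = -14 (R = Mul(-2, 7) = -14)
Function('B')(y, v) = Add(Rational(5, 8), Mul(Rational(1, 8), Pow(y, 2))) (Function('B')(y, v) = Mul(Rational(1, 8), Add(Mul(y, y), 5)) = Mul(Rational(1, 8), Add(Pow(y, 2), 5)) = Mul(Rational(1, 8), Add(5, Pow(y, 2))) = Add(Rational(5, 8), Mul(Rational(1, 8), Pow(y, 2))))
Function('m')(F, Y) = F (Function('m')(F, Y) = Add(0, F) = F)
Mul(Function('m')(R, Function('B')(3, -3)), -437) = Mul(-14, -437) = 6118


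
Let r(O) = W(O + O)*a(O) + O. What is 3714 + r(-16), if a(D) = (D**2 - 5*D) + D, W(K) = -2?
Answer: 3058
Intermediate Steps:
a(D) = D**2 - 4*D
r(O) = O - 2*O*(-4 + O) (r(O) = -2*O*(-4 + O) + O = O - 2*O*(-4 + O))
3714 + r(-16) = 3714 - 16*(9 - 2*(-16)) = 3714 - 16*(9 + 32) = 3714 - 16*41 = 3714 - 656 = 3058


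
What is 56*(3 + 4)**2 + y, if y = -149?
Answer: 2595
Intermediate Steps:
56*(3 + 4)**2 + y = 56*(3 + 4)**2 - 149 = 56*7**2 - 149 = 56*49 - 149 = 2744 - 149 = 2595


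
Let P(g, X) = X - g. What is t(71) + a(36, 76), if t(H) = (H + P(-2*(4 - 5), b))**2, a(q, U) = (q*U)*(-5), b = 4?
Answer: -8351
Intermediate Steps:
a(q, U) = -5*U*q (a(q, U) = (U*q)*(-5) = -5*U*q)
t(H) = (2 + H)**2 (t(H) = (H + (4 - (-2)*(4 - 5)))**2 = (H + (4 - (-2)*(-1)))**2 = (H + (4 - 1*2))**2 = (H + (4 - 2))**2 = (H + 2)**2 = (2 + H)**2)
t(71) + a(36, 76) = (2 + 71)**2 - 5*76*36 = 73**2 - 13680 = 5329 - 13680 = -8351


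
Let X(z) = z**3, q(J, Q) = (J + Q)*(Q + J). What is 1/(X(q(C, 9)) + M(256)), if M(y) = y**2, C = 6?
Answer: 1/11456161 ≈ 8.7289e-8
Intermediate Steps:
q(J, Q) = (J + Q)**2 (q(J, Q) = (J + Q)*(J + Q) = (J + Q)**2)
1/(X(q(C, 9)) + M(256)) = 1/(((6 + 9)**2)**3 + 256**2) = 1/((15**2)**3 + 65536) = 1/(225**3 + 65536) = 1/(11390625 + 65536) = 1/11456161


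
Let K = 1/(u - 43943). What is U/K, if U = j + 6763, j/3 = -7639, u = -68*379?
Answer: 1126176110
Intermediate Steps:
u = -25772
j = -22917 (j = 3*(-7639) = -22917)
K = -1/69715 (K = 1/(-25772 - 43943) = 1/(-69715) = -1/69715 ≈ -1.4344e-5)
U = -16154 (U = -22917 + 6763 = -16154)
U/K = -16154/(-1/69715) = -16154*(-69715) = 1126176110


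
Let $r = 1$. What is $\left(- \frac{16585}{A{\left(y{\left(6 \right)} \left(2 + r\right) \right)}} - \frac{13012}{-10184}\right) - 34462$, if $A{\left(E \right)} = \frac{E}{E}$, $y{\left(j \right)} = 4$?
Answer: $- \frac{129962409}{2546} \approx -51046.0$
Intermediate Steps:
$A{\left(E \right)} = 1$
$\left(- \frac{16585}{A{\left(y{\left(6 \right)} \left(2 + r\right) \right)}} - \frac{13012}{-10184}\right) - 34462 = \left(- \frac{16585}{1} - \frac{13012}{-10184}\right) - 34462 = \left(\left(-16585\right) 1 - - \frac{3253}{2546}\right) - 34462 = \left(-16585 + \frac{3253}{2546}\right) - 34462 = - \frac{42222157}{2546} - 34462 = - \frac{129962409}{2546}$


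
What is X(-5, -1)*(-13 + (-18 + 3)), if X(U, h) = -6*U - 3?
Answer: -756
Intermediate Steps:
X(U, h) = -3 - 6*U
X(-5, -1)*(-13 + (-18 + 3)) = (-3 - 6*(-5))*(-13 + (-18 + 3)) = (-3 + 30)*(-13 - 15) = 27*(-28) = -756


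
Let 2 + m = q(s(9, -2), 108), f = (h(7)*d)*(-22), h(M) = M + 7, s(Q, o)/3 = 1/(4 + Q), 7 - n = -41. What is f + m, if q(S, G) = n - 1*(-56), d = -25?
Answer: 7802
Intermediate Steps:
n = 48 (n = 7 - 1*(-41) = 7 + 41 = 48)
s(Q, o) = 3/(4 + Q)
h(M) = 7 + M
q(S, G) = 104 (q(S, G) = 48 - 1*(-56) = 48 + 56 = 104)
f = 7700 (f = ((7 + 7)*(-25))*(-22) = (14*(-25))*(-22) = -350*(-22) = 7700)
m = 102 (m = -2 + 104 = 102)
f + m = 7700 + 102 = 7802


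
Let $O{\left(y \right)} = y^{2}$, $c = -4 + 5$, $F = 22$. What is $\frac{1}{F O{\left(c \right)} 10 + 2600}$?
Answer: $\frac{1}{2820} \approx 0.00035461$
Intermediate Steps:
$c = 1$
$\frac{1}{F O{\left(c \right)} 10 + 2600} = \frac{1}{22 \cdot 1^{2} \cdot 10 + 2600} = \frac{1}{22 \cdot 1 \cdot 10 + 2600} = \frac{1}{22 \cdot 10 + 2600} = \frac{1}{220 + 2600} = \frac{1}{2820}$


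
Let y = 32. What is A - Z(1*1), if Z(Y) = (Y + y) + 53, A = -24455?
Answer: -24541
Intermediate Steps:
Z(Y) = 85 + Y (Z(Y) = (Y + 32) + 53 = (32 + Y) + 53 = 85 + Y)
A - Z(1*1) = -24455 - (85 + 1*1) = -24455 - (85 + 1) = -24455 - 1*86 = -24455 - 86 = -24541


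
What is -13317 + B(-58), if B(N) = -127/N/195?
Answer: -150615143/11310 ≈ -13317.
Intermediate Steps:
B(N) = -127/(195*N) (B(N) = -127/N*(1/195) = -127/(195*N))
-13317 + B(-58) = -13317 - 127/195/(-58) = -13317 - 127/195*(-1/58) = -13317 + 127/11310 = -150615143/11310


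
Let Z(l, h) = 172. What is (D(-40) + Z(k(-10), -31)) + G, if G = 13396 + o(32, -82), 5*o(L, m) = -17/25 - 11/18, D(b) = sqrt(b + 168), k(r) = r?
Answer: 30527419/2250 + 8*sqrt(2) ≈ 13579.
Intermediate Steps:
D(b) = sqrt(168 + b)
o(L, m) = -581/2250 (o(L, m) = (-17/25 - 11/18)/5 = (1/5)*(-581/450) = -581/2250)
G = 30140419/2250 (G = 13396 - 581/2250 = 30140419/2250 ≈ 13396.)
(D(-40) + Z(k(-10), -31)) + G = (sqrt(168 - 40) + 172) + 30140419/2250 = (sqrt(128) + 172) + 30140419/2250 = (8*sqrt(2) + 172) + 30140419/2250 = (172 + 8*sqrt(2)) + 30140419/2250 = 30527419/2250 + 8*sqrt(2)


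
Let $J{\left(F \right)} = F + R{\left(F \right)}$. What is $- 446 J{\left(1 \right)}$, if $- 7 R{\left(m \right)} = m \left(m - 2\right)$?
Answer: $- \frac{3568}{7} \approx -509.71$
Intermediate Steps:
$R{\left(m \right)} = - \frac{m \left(-2 + m\right)}{7}$ ($R{\left(m \right)} = - \frac{m \left(m - 2\right)}{7} = - \frac{m \left(-2 + m\right)}{7}$)
$J{\left(F \right)} = F + \frac{F \left(2 - F\right)}{7}$
$- 446 J{\left(1 \right)} = - 446 \cdot \frac{1}{7} \cdot 1 \left(9 - 1\right) = - 446 \cdot \frac{1}{7} \cdot 1 \cdot 8 = \left(-446\right) \frac{8}{7} = - \frac{3568}{7}$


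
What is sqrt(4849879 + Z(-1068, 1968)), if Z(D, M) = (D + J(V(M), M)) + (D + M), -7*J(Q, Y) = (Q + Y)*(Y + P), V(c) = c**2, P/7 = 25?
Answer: I*sqrt(57891119153)/7 ≈ 34372.0*I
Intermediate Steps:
P = 175 (P = 7*25 = 175)
J(Q, Y) = -(175 + Y)*(Q + Y)/7 (J(Q, Y) = -(Q + Y)*(Y + 175)/7 = -(Q + Y)*(175 + Y)/7 = -(175 + Y)*(Q + Y)/7)
Z(D, M) = -24*M + 2*D - 176*M**2/7 - M**3/7 (Z(D, M) = (D + (-25*M**2 - 25*M - M**2/7 - M**2*M/7)) + (D + M) = (D + (-25*M**2 - 25*M - M**2/7 - M**3/7)) + (D + M) = (D + (-25*M - 176*M**2/7 - M**3/7)) + (D + M) = (D - 25*M - 176*M**2/7 - M**3/7) + (D + M) = -24*M + 2*D - 176*M**2/7 - M**3/7)
sqrt(4849879 + Z(-1068, 1968)) = sqrt(4849879 + (-24*1968 + 2*(-1068) - 176/7*1968**2 - 1/7*1968**3)) = sqrt(4849879 + (-47232 - 2136 - 176/7*3873024 - 1/7*7622111232)) = sqrt(4849879 + (-47232 - 2136 - 681652224/7 - 7622111232/7)) = sqrt(4849879 - 8304109032/7) = sqrt(-8270159879/7) = I*sqrt(57891119153)/7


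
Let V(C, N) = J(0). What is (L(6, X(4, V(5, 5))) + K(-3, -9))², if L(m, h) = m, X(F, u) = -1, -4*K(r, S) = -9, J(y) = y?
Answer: 1089/16 ≈ 68.063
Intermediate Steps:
V(C, N) = 0
K(r, S) = 9/4 (K(r, S) = -¼*(-9) = 9/4)
(L(6, X(4, V(5, 5))) + K(-3, -9))² = (6 + 9/4)² = (33/4)² = 1089/16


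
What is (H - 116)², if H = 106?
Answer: 100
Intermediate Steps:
(H - 116)² = (106 - 116)² = (-10)² = 100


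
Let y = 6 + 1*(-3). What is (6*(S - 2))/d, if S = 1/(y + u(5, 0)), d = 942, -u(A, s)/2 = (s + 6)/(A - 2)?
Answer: -3/157 ≈ -0.019108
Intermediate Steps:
u(A, s) = -2*(6 + s)/(-2 + A) (u(A, s) = -2*(s + 6)/(A - 2) = -2*(6 + s)/(-2 + A))
y = 3 (y = 6 - 3 = 3)
S = -1 (S = 1/(3 + 2*(-6 - 1*0)/(-2 + 5)) = 1/(3 + 2*(-6 + 0)/3) = 1/(3 + 2*(⅓)*(-6)) = 1/(3 - 4) = 1/(-1) = -1)
(6*(S - 2))/d = (6*(-1 - 2))/942 = (6*(-3))*(1/942) = -18*1/942 = -3/157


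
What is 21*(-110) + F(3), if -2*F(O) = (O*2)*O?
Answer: -2319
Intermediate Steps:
F(O) = -O² (F(O) = -O*2*O/2 = -2*O*O/2 = -O²)
21*(-110) + F(3) = 21*(-110) - 1*3² = -2310 - 1*9 = -2310 - 9 = -2319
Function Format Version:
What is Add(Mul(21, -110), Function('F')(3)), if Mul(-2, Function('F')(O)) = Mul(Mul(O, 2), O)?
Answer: -2319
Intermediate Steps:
Function('F')(O) = Mul(-1, Pow(O, 2)) (Function('F')(O) = Mul(Rational(-1, 2), Mul(Mul(O, 2), O)) = Mul(Rational(-1, 2), Mul(Mul(2, O), O)) = Mul(Rational(-1, 2), Mul(2, Pow(O, 2))) = Mul(-1, Pow(O, 2)))
Add(Mul(21, -110), Function('F')(3)) = Add(Mul(21, -110), Mul(-1, Pow(3, 2))) = Add(-2310, Mul(-1, 9)) = Add(-2310, -9) = -2319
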